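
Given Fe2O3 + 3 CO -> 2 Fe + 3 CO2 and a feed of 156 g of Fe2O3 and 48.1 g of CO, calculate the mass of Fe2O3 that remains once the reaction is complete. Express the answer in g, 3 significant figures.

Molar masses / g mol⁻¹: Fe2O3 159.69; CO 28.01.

n(Fe2O3) = 156.0 / 159.69 = 0.9769 mol
n(CO) = 48.10 / 28.01 = 1.717 mol
n/ν for Fe2O3 = 0.9769/1 = 0.9769
n/ν for CO = 1.717/3 = 0.5723
Smallest n/ν is CO → limiting reagent.
Fe2O3 consumed = (1/3) × 1.717 = 0.5723 mol
Fe2O3 remaining = 0.9769 − 0.5723 = 0.4046 mol
mass = 0.4046 × 159.69 = 64.61 g

64.6 g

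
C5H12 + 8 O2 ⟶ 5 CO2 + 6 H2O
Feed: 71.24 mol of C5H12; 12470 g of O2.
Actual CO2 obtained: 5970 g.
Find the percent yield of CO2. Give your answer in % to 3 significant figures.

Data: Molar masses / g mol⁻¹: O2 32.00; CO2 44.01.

n(C5H12) = 71.24 mol
n(O2) = 12470 / 32.00 = 389.7 mol
n/ν for C5H12 = 71.24/1 = 71.24
n/ν for O2 = 389.7/8 = 48.71
Smallest n/ν is O2 → limiting reagent.
theoretical n(CO2) = (5/8) × 389.7 = 243.6 mol → 10720 g
% yield = 5970 / 10720 × 100 = 55.69 %

55.7 %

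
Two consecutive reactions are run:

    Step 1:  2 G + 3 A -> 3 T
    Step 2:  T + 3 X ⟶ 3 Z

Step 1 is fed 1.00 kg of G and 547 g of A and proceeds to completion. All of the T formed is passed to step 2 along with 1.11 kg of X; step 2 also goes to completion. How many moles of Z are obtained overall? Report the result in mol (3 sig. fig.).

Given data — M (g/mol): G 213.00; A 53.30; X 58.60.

18.9 mol

Step 1:
n(G) = 1.000×1000 / 213.00 = 4.695 mol
n(A) = 547.0 / 53.30 = 10.26 mol
n/ν for G = 4.695/2 = 2.348
n/ν for A = 10.26/3 = 3.420
Smallest n/ν is G → limiting reagent.
n(T) produced = (3/2) × 4.695 = 7.043 mol
Step 2:
n(T) available = 7.043 mol
n(X) = 1.110×1000 / 58.60 = 18.94 mol
n/ν for T = 7.043/1 = 7.043
n/ν for X = 18.94/3 = 6.313
Smallest n/ν is X → limiting reagent.
n(Z) = (3/3) × 18.94 = 18.94 mol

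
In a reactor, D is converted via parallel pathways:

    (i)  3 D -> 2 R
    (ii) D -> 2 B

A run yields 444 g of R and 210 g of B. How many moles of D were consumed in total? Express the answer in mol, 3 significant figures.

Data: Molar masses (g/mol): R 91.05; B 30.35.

10.8 mol

n(R) = 444 / 91.05 = 4.876 mol
n(B) = 210 / 30.35 = 6.919 mol
n(D) via (i) = (3/2)×4.876 = 7.314 mol
n(D) via (ii) = (1/2)×6.919 = 3.460 mol
total n(D) = 7.314 + 3.460 = 10.77 mol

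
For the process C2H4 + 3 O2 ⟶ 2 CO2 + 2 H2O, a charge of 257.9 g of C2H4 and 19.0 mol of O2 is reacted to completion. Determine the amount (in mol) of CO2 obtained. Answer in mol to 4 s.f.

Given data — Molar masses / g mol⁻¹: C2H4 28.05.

12.67 mol

n(C2H4) = 257.9 / 28.05 = 9.194 mol
n(O2) = 19.00 mol
n/ν → C2H4: 9.194, O2: 6.333; O2 is limiting.
n(CO2) = (2/3) × 19.00 = 12.67 mol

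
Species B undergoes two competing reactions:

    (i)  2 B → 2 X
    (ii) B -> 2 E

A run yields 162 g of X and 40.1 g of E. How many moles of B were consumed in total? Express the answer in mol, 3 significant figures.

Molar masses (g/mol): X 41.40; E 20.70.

n(X) = 162 / 41.40 = 3.913 mol
n(E) = 40.1 / 20.70 = 1.937 mol
n(B) via (i) = (2/2)×3.913 = 3.913 mol
n(B) via (ii) = (1/2)×1.937 = 0.9685 mol
total n(B) = 3.913 + 0.9685 = 4.882 mol

4.88 mol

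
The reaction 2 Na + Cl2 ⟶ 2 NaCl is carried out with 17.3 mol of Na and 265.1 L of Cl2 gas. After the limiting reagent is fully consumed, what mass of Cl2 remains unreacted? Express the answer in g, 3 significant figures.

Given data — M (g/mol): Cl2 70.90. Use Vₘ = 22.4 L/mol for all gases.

226 g

n(Na) = 17.30 mol
n(Cl2) = 265.1 / 22.4 = 11.83 mol
n/ν for Na = 17.30/2 = 8.650
n/ν for Cl2 = 11.83/1 = 11.83
Smallest n/ν is Na → limiting reagent.
Cl2 consumed = (1/2) × 17.30 = 8.650 mol
Cl2 remaining = 11.83 − 8.650 = 3.180 mol
mass = 3.180 × 70.90 = 225.5 g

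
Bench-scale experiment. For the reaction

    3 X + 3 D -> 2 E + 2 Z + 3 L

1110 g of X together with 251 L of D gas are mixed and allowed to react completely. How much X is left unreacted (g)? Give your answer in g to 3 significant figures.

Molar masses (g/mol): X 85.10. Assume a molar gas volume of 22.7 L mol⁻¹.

169 g

n(X) = 1110 / 85.10 = 13.04 mol
n(D) = 251.0 / 22.7 = 11.06 mol
n/ν for X = 13.04/3 = 4.347
n/ν for D = 11.06/3 = 3.687
Smallest n/ν is D → limiting reagent.
X consumed = (3/3) × 11.06 = 11.06 mol
X remaining = 13.04 − 11.06 = 1.980 mol
mass = 1.980 × 85.10 = 168.5 g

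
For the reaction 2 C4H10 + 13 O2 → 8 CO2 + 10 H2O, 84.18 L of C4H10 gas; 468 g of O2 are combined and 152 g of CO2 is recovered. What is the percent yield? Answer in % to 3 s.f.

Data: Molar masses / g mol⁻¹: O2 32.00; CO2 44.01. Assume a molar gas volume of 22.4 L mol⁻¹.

38.4 %

n(C4H10) = 84.18 / 22.4 = 3.758 mol
n(O2) = 468.0 / 32.00 = 14.63 mol
n/ν for C4H10 = 3.758/2 = 1.879
n/ν for O2 = 14.63/13 = 1.125
Smallest n/ν is O2 → limiting reagent.
theoretical n(CO2) = (8/13) × 14.63 = 9.003 mol → 396.2 g
% yield = 152 / 396.2 × 100 = 38.36 %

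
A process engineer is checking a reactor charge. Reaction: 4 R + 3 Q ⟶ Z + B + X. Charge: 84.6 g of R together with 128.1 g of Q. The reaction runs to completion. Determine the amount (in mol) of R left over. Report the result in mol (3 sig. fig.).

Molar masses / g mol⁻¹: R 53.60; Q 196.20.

n(R) = 84.60 / 53.60 = 1.578 mol
n(Q) = 128.1 / 196.20 = 0.6529 mol
n/ν for R = 1.578/4 = 0.3945
n/ν for Q = 0.6529/3 = 0.2176
Smallest n/ν is Q → limiting reagent.
R consumed = (4/3) × 0.6529 = 0.8705 mol
R remaining = 1.578 − 0.8705 = 0.7075 mol

0.708 mol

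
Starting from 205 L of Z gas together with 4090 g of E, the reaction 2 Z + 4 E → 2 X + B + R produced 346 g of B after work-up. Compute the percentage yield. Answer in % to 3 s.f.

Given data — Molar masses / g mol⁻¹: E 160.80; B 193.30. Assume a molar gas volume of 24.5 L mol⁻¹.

n(Z) = 205.0 / 24.5 = 8.367 mol
n(E) = 4090 / 160.80 = 25.44 mol
n/ν for Z = 8.367/2 = 4.184
n/ν for E = 25.44/4 = 6.360
Smallest n/ν is Z → limiting reagent.
theoretical n(B) = (1/2) × 8.367 = 4.184 mol → 808.8 g
% yield = 346 / 808.8 × 100 = 42.78 %

42.8 %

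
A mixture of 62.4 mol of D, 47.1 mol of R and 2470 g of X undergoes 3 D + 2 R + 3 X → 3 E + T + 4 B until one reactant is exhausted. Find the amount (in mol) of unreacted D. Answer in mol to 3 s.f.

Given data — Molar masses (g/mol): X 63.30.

n(D) = 62.40 mol
n(R) = 47.10 mol
n(X) = 2470 / 63.30 = 39.02 mol
n/ν for D = 62.40/3 = 20.80
n/ν for R = 47.10/2 = 23.55
n/ν for X = 39.02/3 = 13.01
Smallest n/ν is X → limiting reagent.
D consumed = (3/3) × 39.02 = 39.02 mol
D remaining = 62.40 − 39.02 = 23.38 mol

23.4 mol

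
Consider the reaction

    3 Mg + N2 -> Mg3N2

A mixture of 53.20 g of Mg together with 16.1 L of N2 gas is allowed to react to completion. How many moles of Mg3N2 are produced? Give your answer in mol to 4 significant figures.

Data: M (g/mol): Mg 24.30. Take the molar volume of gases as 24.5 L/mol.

0.6571 mol

n(Mg) = 53.20 / 24.30 = 2.189 mol
n(N2) = 16.10 / 24.5 = 0.6571 mol
n/ν for Mg = 2.189/3 = 0.7297
n/ν for N2 = 0.6571/1 = 0.6571
Smallest n/ν is N2 → limiting reagent.
n(Mg3N2) = (1/1) × 0.6571 = 0.6571 mol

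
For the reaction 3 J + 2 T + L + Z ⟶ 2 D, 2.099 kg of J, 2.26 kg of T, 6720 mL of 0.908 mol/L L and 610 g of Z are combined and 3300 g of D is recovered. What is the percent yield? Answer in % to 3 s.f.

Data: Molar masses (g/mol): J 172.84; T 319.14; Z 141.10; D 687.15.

n(J) = 2.099×1000 / 172.84 = 12.14 mol
n(T) = 2.260×1000 / 319.14 = 7.082 mol
n(L) = 0.908 × 6720/1000 = 6.102 mol
n(Z) = 610.0 / 141.10 = 4.323 mol
n/ν for J = 12.14/3 = 4.047
n/ν for T = 7.082/2 = 3.541
n/ν for L = 6.102/1 = 6.102
n/ν for Z = 4.323/1 = 4.323
Smallest n/ν is T → limiting reagent.
theoretical n(D) = (2/2) × 7.082 = 7.082 mol → 4866 g
% yield = 3300 / 4866 × 100 = 67.82 %

67.8 %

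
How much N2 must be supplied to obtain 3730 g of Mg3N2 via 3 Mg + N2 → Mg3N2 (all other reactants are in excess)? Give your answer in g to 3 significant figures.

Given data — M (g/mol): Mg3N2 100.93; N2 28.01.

n(Mg3N2) = 3730 / 100.93 = 36.96 mol
n(N2) = (1/1) × 36.96 = 36.96 mol
mass = 36.96 × 28.01 = 1035 g

1040 g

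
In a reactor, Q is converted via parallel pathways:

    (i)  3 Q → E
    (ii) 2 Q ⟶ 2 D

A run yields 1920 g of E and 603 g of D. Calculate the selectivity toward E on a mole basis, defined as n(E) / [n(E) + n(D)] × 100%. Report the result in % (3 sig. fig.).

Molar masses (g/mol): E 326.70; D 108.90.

51.5 %

n(E) = 1920 / 326.70 = 5.877 mol
n(D) = 603 / 108.90 = 5.537 mol
selectivity = 5.877/(5.877+5.537) × 100 = 51.49 %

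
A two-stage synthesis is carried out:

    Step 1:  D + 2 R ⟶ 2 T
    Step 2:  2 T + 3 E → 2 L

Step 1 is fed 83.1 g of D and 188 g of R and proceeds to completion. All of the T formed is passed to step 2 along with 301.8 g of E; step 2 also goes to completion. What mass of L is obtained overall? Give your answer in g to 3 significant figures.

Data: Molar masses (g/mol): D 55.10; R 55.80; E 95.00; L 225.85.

478 g

Step 1:
n(D) = 83.10 / 55.10 = 1.508 mol
n(R) = 188.0 / 55.80 = 3.369 mol
n/ν for D = 1.508/1 = 1.508
n/ν for R = 3.369/2 = 1.685
Smallest n/ν is D → limiting reagent.
n(T) produced = (2/1) × 1.508 = 3.016 mol
Step 2:
n(T) available = 3.016 mol
n(E) = 301.8 / 95.00 = 3.177 mol
n/ν for T = 3.016/2 = 1.508
n/ν for E = 3.177/3 = 1.059
Smallest n/ν is E → limiting reagent.
n(L) = (2/3) × 3.177 = 2.118 mol
mass = 2.118 × 225.85 = 478.4 g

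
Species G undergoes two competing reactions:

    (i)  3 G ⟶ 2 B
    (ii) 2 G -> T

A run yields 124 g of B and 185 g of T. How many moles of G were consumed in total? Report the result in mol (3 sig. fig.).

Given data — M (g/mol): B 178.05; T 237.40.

2.60 mol

n(B) = 124 / 178.05 = 0.6964 mol
n(T) = 185 / 237.40 = 0.7793 mol
n(G) via (i) = (3/2)×0.6964 = 1.045 mol
n(G) via (ii) = (2/1)×0.7793 = 1.559 mol
total n(G) = 1.045 + 1.559 = 2.604 mol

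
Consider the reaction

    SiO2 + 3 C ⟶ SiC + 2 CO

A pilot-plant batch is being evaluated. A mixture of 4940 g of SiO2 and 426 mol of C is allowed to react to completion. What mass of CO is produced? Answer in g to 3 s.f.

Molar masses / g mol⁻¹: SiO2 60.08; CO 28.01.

n(SiO2) = 4940 / 60.08 = 82.22 mol
n(C) = 426.0 mol
n/ν for SiO2 = 82.22/1 = 82.22
n/ν for C = 426.0/3 = 142.0
Smallest n/ν is SiO2 → limiting reagent.
n(CO) = (2/1) × 82.22 = 164.4 mol
mass = 164.4 × 28.01 = 4605 g

4610 g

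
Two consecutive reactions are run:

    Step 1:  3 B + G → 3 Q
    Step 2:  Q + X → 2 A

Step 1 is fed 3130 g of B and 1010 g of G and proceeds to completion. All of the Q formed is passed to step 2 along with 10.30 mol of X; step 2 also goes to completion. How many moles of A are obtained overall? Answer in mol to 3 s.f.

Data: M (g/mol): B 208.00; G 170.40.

Step 1:
n(B) = 3130 / 208.00 = 15.05 mol
n(G) = 1010 / 170.40 = 5.927 mol
n/ν for B = 15.05/3 = 5.017
n/ν for G = 5.927/1 = 5.927
Smallest n/ν is B → limiting reagent.
n(Q) produced = (3/3) × 15.05 = 15.05 mol
Step 2:
n(Q) available = 15.05 mol
n(X) = 10.30 mol
n/ν for Q = 15.05/1 = 15.05
n/ν for X = 10.30/1 = 10.30
Smallest n/ν is X → limiting reagent.
n(A) = (2/1) × 10.30 = 20.60 mol

20.6 mol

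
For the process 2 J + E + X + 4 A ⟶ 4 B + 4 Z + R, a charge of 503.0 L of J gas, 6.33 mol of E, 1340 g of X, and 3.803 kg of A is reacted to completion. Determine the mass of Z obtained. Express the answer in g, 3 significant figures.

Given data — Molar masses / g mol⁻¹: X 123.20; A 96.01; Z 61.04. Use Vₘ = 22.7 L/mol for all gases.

1550 g

n(J) = 503.0 / 22.7 = 22.16 mol
n(E) = 6.330 mol
n(X) = 1340 / 123.20 = 10.88 mol
n(A) = 3.803×1000 / 96.01 = 39.61 mol
n/ν for J = 22.16/2 = 11.08
n/ν for E = 6.330/1 = 6.330
n/ν for X = 10.88/1 = 10.88
n/ν for A = 39.61/4 = 9.903
Smallest n/ν is E → limiting reagent.
n(Z) = (4/1) × 6.330 = 25.32 mol
mass = 25.32 × 61.04 = 1546 g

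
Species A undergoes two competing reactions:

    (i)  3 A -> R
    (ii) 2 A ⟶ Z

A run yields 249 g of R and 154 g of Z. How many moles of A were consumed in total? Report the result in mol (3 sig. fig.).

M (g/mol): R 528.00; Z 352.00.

n(R) = 249 / 528.00 = 0.4716 mol
n(Z) = 154 / 352.00 = 0.4375 mol
n(A) via (i) = (3/1)×0.4716 = 1.415 mol
n(A) via (ii) = (2/1)×0.4375 = 0.8750 mol
total n(A) = 1.415 + 0.8750 = 2.290 mol

2.29 mol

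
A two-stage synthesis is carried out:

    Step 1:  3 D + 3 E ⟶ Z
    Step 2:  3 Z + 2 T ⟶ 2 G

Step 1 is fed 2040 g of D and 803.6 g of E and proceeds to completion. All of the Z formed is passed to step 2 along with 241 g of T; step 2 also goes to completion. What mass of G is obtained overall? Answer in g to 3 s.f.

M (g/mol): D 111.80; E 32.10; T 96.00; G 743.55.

Step 1:
n(D) = 2040 / 111.80 = 18.25 mol
n(E) = 803.6 / 32.10 = 25.03 mol
n/ν for D = 18.25/3 = 6.083
n/ν for E = 25.03/3 = 8.343
Smallest n/ν is D → limiting reagent.
n(Z) produced = (1/3) × 18.25 = 6.083 mol
Step 2:
n(Z) available = 6.083 mol
n(T) = 241.0 / 96.00 = 2.510 mol
n/ν for Z = 6.083/3 = 2.028
n/ν for T = 2.510/2 = 1.255
Smallest n/ν is T → limiting reagent.
n(G) = (2/2) × 2.510 = 2.510 mol
mass = 2.510 × 743.55 = 1866 g

1870 g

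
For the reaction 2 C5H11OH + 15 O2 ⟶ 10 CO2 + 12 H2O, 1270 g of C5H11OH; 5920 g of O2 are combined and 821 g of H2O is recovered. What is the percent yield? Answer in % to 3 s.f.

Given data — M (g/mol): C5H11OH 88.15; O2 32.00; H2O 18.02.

52.7 %

n(C5H11OH) = 1270 / 88.15 = 14.41 mol
n(O2) = 5920 / 32.00 = 185.0 mol
n/ν for C5H11OH = 14.41/2 = 7.205
n/ν for O2 = 185.0/15 = 12.33
Smallest n/ν is C5H11OH → limiting reagent.
theoretical n(H2O) = (12/2) × 14.41 = 86.46 mol → 1558 g
% yield = 821 / 1558 × 100 = 52.70 %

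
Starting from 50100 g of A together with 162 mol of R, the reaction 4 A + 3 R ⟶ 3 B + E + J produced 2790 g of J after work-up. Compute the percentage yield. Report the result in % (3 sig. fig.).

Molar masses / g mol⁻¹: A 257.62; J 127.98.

44.8 %

n(A) = 50100 / 257.62 = 194.5 mol
n(R) = 162.0 mol
n/ν for A = 194.5/4 = 48.63
n/ν for R = 162.0/3 = 54.00
Smallest n/ν is A → limiting reagent.
theoretical n(J) = (1/4) × 194.5 = 48.63 mol → 6224 g
% yield = 2790 / 6224 × 100 = 44.83 %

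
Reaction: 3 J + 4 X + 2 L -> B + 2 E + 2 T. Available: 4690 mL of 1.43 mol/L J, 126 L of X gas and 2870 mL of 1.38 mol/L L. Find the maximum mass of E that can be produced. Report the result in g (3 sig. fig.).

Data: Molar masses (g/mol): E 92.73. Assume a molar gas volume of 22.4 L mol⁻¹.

261 g

n(J) = 1.43 × 4690/1000 = 6.707 mol
n(X) = 126.0 / 22.4 = 5.625 mol
n(L) = 1.38 × 2870/1000 = 3.961 mol
n/ν for J = 6.707/3 = 2.236
n/ν for X = 5.625/4 = 1.406
n/ν for L = 3.961/2 = 1.981
Smallest n/ν is X → limiting reagent.
n(E) = (2/4) × 5.625 = 2.813 mol
mass = 2.813 × 92.73 = 260.8 g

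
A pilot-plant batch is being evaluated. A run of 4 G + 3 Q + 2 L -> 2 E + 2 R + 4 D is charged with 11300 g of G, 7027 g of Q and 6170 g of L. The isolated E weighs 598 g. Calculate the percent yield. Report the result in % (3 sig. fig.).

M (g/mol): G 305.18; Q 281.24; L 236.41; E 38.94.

n(G) = 11300 / 305.18 = 37.03 mol
n(Q) = 7027 / 281.24 = 24.99 mol
n(L) = 6170 / 236.41 = 26.10 mol
n/ν → G: 9.258, Q: 8.330, L: 13.05; Q is limiting.
theoretical n(E) = (2/3) × 24.99 = 16.66 mol → 648.7 g
% yield = 598 / 648.7 × 100 = 92.18 %

92.2 %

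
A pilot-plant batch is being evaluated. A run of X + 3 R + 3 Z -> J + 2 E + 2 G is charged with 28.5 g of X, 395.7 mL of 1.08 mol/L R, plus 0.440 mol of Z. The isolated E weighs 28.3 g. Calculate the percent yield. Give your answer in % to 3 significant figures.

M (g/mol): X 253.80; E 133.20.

94.6 %

n(X) = 28.50 / 253.80 = 0.1123 mol
n(R) = 1.08 × 395.7/1000 = 0.4274 mol
n(Z) = 0.4400 mol
n/ν → X: 0.1123, R: 0.1425, Z: 0.1467; X is limiting.
theoretical n(E) = (2/1) × 0.1123 = 0.2246 mol → 29.92 g
% yield = 28.3 / 29.92 × 100 = 94.59 %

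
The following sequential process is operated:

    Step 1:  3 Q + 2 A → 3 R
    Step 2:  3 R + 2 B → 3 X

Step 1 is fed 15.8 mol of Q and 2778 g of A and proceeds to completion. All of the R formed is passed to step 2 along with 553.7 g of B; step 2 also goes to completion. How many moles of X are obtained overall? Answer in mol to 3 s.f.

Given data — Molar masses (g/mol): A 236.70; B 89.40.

9.29 mol

Step 1:
n(Q) = 15.80 mol
n(A) = 2778 / 236.70 = 11.74 mol
n/ν → Q: 5.267, A: 5.870; Q is limiting.
n(R) produced = (3/3) × 15.80 = 15.80 mol
Step 2:
n(R) available = 15.80 mol
n(B) = 553.7 / 89.40 = 6.194 mol
n/ν → R: 5.267, B: 3.097; B is limiting.
n(X) = (3/2) × 6.194 = 9.291 mol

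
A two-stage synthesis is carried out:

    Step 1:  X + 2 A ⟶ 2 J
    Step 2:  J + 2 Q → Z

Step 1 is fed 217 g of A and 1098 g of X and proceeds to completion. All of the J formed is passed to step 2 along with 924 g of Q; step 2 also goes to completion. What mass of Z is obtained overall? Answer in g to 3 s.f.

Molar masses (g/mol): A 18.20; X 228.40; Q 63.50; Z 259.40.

1890 g

Step 1:
n(A) = 217.0 / 18.20 = 11.92 mol
n(X) = 1098 / 228.40 = 4.807 mol
n/ν → A: 5.960, X: 4.807; X is limiting.
n(J) produced = (2/1) × 4.807 = 9.614 mol
Step 2:
n(J) available = 9.614 mol
n(Q) = 924.0 / 63.50 = 14.55 mol
n/ν → J: 9.614, Q: 7.275; Q is limiting.
n(Z) = (1/2) × 14.55 = 7.275 mol
mass = 7.275 × 259.40 = 1887 g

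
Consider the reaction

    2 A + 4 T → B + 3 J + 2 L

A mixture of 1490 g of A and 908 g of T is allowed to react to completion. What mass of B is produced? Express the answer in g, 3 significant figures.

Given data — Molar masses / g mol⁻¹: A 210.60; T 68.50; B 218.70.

n(A) = 1490 / 210.60 = 7.075 mol
n(T) = 908.0 / 68.50 = 13.26 mol
n/ν for A = 7.075/2 = 3.538
n/ν for T = 13.26/4 = 3.315
Smallest n/ν is T → limiting reagent.
n(B) = (1/4) × 13.26 = 3.315 mol
mass = 3.315 × 218.70 = 725.0 g

725 g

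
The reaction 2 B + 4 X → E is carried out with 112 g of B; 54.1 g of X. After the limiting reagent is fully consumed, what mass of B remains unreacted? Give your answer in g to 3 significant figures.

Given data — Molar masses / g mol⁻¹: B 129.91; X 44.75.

33.5 g

n(B) = 112.0 / 129.91 = 0.8621 mol
n(X) = 54.10 / 44.75 = 1.209 mol
n/ν for B = 0.8621/2 = 0.4311
n/ν for X = 1.209/4 = 0.3023
Smallest n/ν is X → limiting reagent.
B consumed = (2/4) × 1.209 = 0.6045 mol
B remaining = 0.8621 − 0.6045 = 0.2576 mol
mass = 0.2576 × 129.91 = 33.46 g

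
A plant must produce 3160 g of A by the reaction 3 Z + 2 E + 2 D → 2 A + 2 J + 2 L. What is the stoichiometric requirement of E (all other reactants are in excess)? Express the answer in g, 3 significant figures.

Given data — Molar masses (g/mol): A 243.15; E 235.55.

3060 g

n(A) = 3160 / 243.15 = 13.00 mol
n(E) = (2/2) × 13.00 = 13.00 mol
mass = 13.00 × 235.55 = 3062 g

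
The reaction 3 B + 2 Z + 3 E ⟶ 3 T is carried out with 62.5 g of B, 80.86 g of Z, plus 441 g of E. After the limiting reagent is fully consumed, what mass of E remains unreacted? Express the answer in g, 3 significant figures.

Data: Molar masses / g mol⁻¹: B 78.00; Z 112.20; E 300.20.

200 g

n(B) = 62.50 / 78.00 = 0.8013 mol
n(Z) = 80.86 / 112.20 = 0.7207 mol
n(E) = 441.0 / 300.20 = 1.469 mol
n/ν for B = 0.8013/3 = 0.2671
n/ν for Z = 0.7207/2 = 0.3604
n/ν for E = 1.469/3 = 0.4897
Smallest n/ν is B → limiting reagent.
E consumed = (3/3) × 0.8013 = 0.8013 mol
E remaining = 1.469 − 0.8013 = 0.6677 mol
mass = 0.6677 × 300.20 = 200.4 g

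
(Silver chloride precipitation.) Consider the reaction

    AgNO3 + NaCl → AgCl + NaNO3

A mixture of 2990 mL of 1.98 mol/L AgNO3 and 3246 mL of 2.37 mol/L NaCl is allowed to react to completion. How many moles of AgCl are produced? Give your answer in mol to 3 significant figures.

5.92 mol

n(AgNO3) = 1.98 × 2990/1000 = 5.920 mol
n(NaCl) = 2.37 × 3246/1000 = 7.693 mol
n/ν → AgNO3: 5.920, NaCl: 7.693; AgNO3 is limiting.
n(AgCl) = (1/1) × 5.920 = 5.920 mol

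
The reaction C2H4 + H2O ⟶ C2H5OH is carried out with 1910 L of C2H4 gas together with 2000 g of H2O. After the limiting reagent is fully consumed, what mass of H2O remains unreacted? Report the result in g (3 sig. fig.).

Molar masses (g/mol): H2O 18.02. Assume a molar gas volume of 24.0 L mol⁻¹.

n(C2H4) = 1910 / 24.0 = 79.58 mol
n(H2O) = 2000 / 18.02 = 111.0 mol
n/ν → C2H4: 79.58, H2O: 111.0; C2H4 is limiting.
H2O consumed = (1/1) × 79.58 = 79.58 mol
H2O remaining = 111.0 − 79.58 = 31.42 mol
mass = 31.42 × 18.02 = 566.2 g

566 g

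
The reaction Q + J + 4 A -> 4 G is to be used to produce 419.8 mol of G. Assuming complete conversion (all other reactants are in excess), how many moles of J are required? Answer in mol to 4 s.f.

105.0 mol

n(G) = 419.8 mol
n(J) = (1/4) × 419.8 = 105.0 mol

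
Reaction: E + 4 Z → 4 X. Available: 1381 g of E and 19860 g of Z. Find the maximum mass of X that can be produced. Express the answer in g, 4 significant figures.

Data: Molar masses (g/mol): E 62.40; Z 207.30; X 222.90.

n(E) = 1381 / 62.40 = 22.13 mol
n(Z) = 19860 / 207.30 = 95.80 mol
n/ν for E = 22.13/1 = 22.13
n/ν for Z = 95.80/4 = 23.95
Smallest n/ν is E → limiting reagent.
n(X) = (4/1) × 22.13 = 88.52 mol
mass = 88.52 × 222.90 = 19730 g

19730 g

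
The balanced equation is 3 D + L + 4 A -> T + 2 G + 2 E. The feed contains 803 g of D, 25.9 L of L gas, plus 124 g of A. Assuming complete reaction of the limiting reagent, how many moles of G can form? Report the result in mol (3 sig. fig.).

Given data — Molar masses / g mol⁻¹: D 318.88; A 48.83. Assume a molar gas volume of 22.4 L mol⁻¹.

1.27 mol

n(D) = 803.0 / 318.88 = 2.518 mol
n(L) = 25.90 / 22.4 = 1.156 mol
n(A) = 124.0 / 48.83 = 2.539 mol
n/ν → D: 0.8393, L: 1.156, A: 0.6348; A is limiting.
n(G) = (2/4) × 2.539 = 1.270 mol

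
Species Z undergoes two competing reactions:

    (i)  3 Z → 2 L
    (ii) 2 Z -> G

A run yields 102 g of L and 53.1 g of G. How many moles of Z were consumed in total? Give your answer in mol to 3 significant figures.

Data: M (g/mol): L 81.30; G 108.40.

2.86 mol

n(L) = 102 / 81.30 = 1.255 mol
n(G) = 53.1 / 108.40 = 0.4899 mol
n(Z) via (i) = (3/2)×1.255 = 1.883 mol
n(Z) via (ii) = (2/1)×0.4899 = 0.9798 mol
total n(Z) = 1.883 + 0.9798 = 2.863 mol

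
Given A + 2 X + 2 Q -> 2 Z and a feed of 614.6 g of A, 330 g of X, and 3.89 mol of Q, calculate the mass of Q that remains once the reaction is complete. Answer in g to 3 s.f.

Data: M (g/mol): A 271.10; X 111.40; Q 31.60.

29.3 g

n(A) = 614.6 / 271.10 = 2.267 mol
n(X) = 330.0 / 111.40 = 2.962 mol
n(Q) = 3.890 mol
n/ν for A = 2.267/1 = 2.267
n/ν for X = 2.962/2 = 1.481
n/ν for Q = 3.890/2 = 1.945
Smallest n/ν is X → limiting reagent.
Q consumed = (2/2) × 2.962 = 2.962 mol
Q remaining = 3.890 − 2.962 = 0.9280 mol
mass = 0.9280 × 31.60 = 29.32 g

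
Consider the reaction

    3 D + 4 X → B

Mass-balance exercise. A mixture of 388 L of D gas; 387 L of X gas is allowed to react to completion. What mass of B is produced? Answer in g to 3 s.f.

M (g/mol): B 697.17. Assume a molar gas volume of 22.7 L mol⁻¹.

2970 g

n(D) = 388.0 / 22.7 = 17.09 mol
n(X) = 387.0 / 22.7 = 17.05 mol
n/ν for D = 17.09/3 = 5.697
n/ν for X = 17.05/4 = 4.263
Smallest n/ν is X → limiting reagent.
n(B) = (1/4) × 17.05 = 4.263 mol
mass = 4.263 × 697.17 = 2972 g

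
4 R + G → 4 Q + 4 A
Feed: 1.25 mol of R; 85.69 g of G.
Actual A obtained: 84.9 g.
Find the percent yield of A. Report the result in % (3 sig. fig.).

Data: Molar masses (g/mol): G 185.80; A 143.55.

n(R) = 1.250 mol
n(G) = 85.69 / 185.80 = 0.4612 mol
n/ν for R = 1.250/4 = 0.3125
n/ν for G = 0.4612/1 = 0.4612
Smallest n/ν is R → limiting reagent.
theoretical n(A) = (4/4) × 1.250 = 1.250 mol → 179.4 g
% yield = 84.9 / 179.4 × 100 = 47.32 %

47.3 %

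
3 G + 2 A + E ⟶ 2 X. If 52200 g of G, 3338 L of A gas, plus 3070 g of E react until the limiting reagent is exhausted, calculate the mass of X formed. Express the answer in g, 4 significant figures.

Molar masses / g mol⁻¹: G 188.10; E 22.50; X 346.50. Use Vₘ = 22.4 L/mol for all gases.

51630 g

n(G) = 52200 / 188.10 = 277.5 mol
n(A) = 3338 / 22.4 = 149.0 mol
n(E) = 3070 / 22.50 = 136.4 mol
n/ν for G = 277.5/3 = 92.50
n/ν for A = 149.0/2 = 74.50
n/ν for E = 136.4/1 = 136.4
Smallest n/ν is A → limiting reagent.
n(X) = (2/2) × 149.0 = 149.0 mol
mass = 149.0 × 346.50 = 51630 g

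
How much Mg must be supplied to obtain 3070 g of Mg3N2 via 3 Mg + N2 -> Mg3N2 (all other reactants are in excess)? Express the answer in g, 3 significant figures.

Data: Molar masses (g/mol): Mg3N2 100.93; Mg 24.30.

n(Mg3N2) = 3070 / 100.93 = 30.42 mol
n(Mg) = (3/1) × 30.42 = 91.26 mol
mass = 91.26 × 24.30 = 2218 g

2220 g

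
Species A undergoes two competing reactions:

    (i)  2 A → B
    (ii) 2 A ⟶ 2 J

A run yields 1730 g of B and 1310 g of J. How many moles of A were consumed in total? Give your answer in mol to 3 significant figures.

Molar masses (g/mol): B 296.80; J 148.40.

20.5 mol

n(B) = 1730 / 296.80 = 5.829 mol
n(J) = 1310 / 148.40 = 8.827 mol
n(A) via (i) = (2/1)×5.829 = 11.66 mol
n(A) via (ii) = (2/2)×8.827 = 8.827 mol
total n(A) = 11.66 + 8.827 = 20.49 mol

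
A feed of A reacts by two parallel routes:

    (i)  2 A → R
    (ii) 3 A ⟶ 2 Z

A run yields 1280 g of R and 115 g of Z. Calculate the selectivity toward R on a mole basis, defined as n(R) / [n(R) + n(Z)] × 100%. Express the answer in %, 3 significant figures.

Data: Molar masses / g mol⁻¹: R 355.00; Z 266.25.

n(R) = 1280 / 355.00 = 3.606 mol
n(Z) = 115 / 266.25 = 0.4319 mol
selectivity = 3.606/(3.606+0.4319) × 100 = 89.30 %

89.3 %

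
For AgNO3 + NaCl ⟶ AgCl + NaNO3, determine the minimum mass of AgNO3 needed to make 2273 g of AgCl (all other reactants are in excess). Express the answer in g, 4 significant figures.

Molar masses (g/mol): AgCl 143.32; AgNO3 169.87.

2694 g

n(AgCl) = 2273 / 143.32 = 15.86 mol
n(AgNO3) = (1/1) × 15.86 = 15.86 mol
mass = 15.86 × 169.87 = 2694 g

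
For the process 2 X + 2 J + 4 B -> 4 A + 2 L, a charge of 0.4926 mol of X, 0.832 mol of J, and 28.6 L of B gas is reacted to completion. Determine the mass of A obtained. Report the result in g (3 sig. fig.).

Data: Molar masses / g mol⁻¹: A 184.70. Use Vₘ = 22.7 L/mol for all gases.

n(X) = 0.4926 mol
n(J) = 0.8320 mol
n(B) = 28.60 / 22.7 = 1.260 mol
n/ν for X = 0.4926/2 = 0.2463
n/ν for J = 0.8320/2 = 0.4160
n/ν for B = 1.260/4 = 0.3150
Smallest n/ν is X → limiting reagent.
n(A) = (4/2) × 0.4926 = 0.9852 mol
mass = 0.9852 × 184.70 = 182.0 g

182 g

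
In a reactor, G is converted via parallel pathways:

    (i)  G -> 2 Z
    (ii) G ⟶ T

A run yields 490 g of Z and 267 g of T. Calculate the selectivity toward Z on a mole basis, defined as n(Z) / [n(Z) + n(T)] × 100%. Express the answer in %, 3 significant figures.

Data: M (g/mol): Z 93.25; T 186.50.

78.6 %

n(Z) = 490 / 93.25 = 5.255 mol
n(T) = 267 / 186.50 = 1.432 mol
selectivity = 5.255/(5.255+1.432) × 100 = 78.59 %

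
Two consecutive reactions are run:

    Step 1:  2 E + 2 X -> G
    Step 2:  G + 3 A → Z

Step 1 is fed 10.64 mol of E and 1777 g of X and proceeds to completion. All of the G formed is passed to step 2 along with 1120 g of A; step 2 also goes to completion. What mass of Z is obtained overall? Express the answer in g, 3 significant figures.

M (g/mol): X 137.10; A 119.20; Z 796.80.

2500 g

Step 1:
n(E) = 10.64 mol
n(X) = 1777 / 137.10 = 12.96 mol
n/ν for E = 10.64/2 = 5.320
n/ν for X = 12.96/2 = 6.480
Smallest n/ν is E → limiting reagent.
n(G) produced = (1/2) × 10.64 = 5.320 mol
Step 2:
n(G) available = 5.320 mol
n(A) = 1120 / 119.20 = 9.396 mol
n/ν for G = 5.320/1 = 5.320
n/ν for A = 9.396/3 = 3.132
Smallest n/ν is A → limiting reagent.
n(Z) = (1/3) × 9.396 = 3.132 mol
mass = 3.132 × 796.80 = 2496 g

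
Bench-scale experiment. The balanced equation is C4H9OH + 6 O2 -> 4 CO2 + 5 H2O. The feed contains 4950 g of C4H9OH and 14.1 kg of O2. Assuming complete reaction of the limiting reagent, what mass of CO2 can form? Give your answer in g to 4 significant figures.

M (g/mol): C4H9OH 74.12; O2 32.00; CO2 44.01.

n(C4H9OH) = 4950 / 74.12 = 66.78 mol
n(O2) = 14.10×1000 / 32.00 = 440.6 mol
n/ν for C4H9OH = 66.78/1 = 66.78
n/ν for O2 = 440.6/6 = 73.43
Smallest n/ν is C4H9OH → limiting reagent.
n(CO2) = (4/1) × 66.78 = 267.1 mol
mass = 267.1 × 44.01 = 11760 g

11760 g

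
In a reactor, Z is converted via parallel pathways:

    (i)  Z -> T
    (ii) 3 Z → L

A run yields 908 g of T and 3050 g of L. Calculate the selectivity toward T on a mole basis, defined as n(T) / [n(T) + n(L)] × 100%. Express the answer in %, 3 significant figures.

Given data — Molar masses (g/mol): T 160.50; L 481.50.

n(T) = 908 / 160.50 = 5.657 mol
n(L) = 3050 / 481.50 = 6.334 mol
selectivity = 5.657/(5.657+6.334) × 100 = 47.18 %

47.2 %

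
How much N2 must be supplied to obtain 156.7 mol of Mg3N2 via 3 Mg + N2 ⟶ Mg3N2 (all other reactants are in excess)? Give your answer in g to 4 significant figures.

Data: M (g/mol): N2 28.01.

4389 g

n(Mg3N2) = 156.7 mol
n(N2) = (1/1) × 156.7 = 156.7 mol
mass = 156.7 × 28.01 = 4389 g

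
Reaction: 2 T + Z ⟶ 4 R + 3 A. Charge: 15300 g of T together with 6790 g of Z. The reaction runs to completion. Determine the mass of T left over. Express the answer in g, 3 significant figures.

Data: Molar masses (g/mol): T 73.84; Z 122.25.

n(T) = 15300 / 73.84 = 207.2 mol
n(Z) = 6790 / 122.25 = 55.54 mol
n/ν for T = 207.2/2 = 103.6
n/ν for Z = 55.54/1 = 55.54
Smallest n/ν is Z → limiting reagent.
T consumed = (2/1) × 55.54 = 111.1 mol
T remaining = 207.2 − 111.1 = 96.10 mol
mass = 96.10 × 73.84 = 7096 g

7100 g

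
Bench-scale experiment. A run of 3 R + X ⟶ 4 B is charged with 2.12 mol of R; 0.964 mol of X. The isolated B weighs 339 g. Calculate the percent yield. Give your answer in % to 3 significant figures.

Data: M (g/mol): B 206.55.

n(R) = 2.120 mol
n(X) = 0.9640 mol
n/ν for R = 2.120/3 = 0.7067
n/ν for X = 0.9640/1 = 0.9640
Smallest n/ν is R → limiting reagent.
theoretical n(B) = (4/3) × 2.120 = 2.827 mol → 583.9 g
% yield = 339 / 583.9 × 100 = 58.06 %

58.1 %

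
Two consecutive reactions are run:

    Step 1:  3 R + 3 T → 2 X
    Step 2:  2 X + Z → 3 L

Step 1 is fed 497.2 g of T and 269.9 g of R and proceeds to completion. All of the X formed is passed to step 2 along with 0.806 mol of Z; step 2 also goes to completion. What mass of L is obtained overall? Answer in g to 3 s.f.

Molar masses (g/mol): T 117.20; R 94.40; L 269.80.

Step 1:
n(T) = 497.2 / 117.20 = 4.242 mol
n(R) = 269.9 / 94.40 = 2.859 mol
n/ν → T: 1.414, R: 0.9530; R is limiting.
n(X) produced = (2/3) × 2.859 = 1.906 mol
Step 2:
n(X) available = 1.906 mol
n(Z) = 0.8060 mol
n/ν → X: 0.9530, Z: 0.8060; Z is limiting.
n(L) = (3/1) × 0.8060 = 2.418 mol
mass = 2.418 × 269.80 = 652.4 g

652 g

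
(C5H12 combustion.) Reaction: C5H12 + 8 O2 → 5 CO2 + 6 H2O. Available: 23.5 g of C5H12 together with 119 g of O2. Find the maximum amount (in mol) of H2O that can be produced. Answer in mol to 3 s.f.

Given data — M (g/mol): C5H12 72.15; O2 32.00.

n(C5H12) = 23.50 / 72.15 = 0.3257 mol
n(O2) = 119.0 / 32.00 = 3.719 mol
n/ν for C5H12 = 0.3257/1 = 0.3257
n/ν for O2 = 3.719/8 = 0.4649
Smallest n/ν is C5H12 → limiting reagent.
n(H2O) = (6/1) × 0.3257 = 1.954 mol

1.95 mol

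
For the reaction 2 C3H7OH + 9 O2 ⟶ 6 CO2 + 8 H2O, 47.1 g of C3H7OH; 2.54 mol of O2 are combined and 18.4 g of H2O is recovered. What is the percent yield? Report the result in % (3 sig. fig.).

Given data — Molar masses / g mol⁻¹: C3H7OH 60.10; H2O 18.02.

45.2 %

n(C3H7OH) = 47.10 / 60.10 = 0.7837 mol
n(O2) = 2.540 mol
n/ν for C3H7OH = 0.7837/2 = 0.3919
n/ν for O2 = 2.540/9 = 0.2822
Smallest n/ν is O2 → limiting reagent.
theoretical n(H2O) = (8/9) × 2.540 = 2.258 mol → 40.69 g
% yield = 18.4 / 40.69 × 100 = 45.22 %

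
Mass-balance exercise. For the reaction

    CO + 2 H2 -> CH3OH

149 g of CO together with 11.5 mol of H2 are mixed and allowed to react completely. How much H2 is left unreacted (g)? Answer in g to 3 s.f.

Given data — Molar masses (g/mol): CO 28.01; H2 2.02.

1.74 g

n(CO) = 149.0 / 28.01 = 5.320 mol
n(H2) = 11.50 mol
n/ν for CO = 5.320/1 = 5.320
n/ν for H2 = 11.50/2 = 5.750
Smallest n/ν is CO → limiting reagent.
H2 consumed = (2/1) × 5.320 = 10.64 mol
H2 remaining = 11.50 − 10.64 = 0.8600 mol
mass = 0.8600 × 2.02 = 1.737 g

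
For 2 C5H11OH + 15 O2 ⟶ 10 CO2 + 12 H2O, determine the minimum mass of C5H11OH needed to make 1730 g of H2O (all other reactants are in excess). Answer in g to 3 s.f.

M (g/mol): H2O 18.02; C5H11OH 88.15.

n(H2O) = 1730 / 18.02 = 96.00 mol
n(C5H11OH) = (2/12) × 96.00 = 16.00 mol
mass = 16.00 × 88.15 = 1410 g

1410 g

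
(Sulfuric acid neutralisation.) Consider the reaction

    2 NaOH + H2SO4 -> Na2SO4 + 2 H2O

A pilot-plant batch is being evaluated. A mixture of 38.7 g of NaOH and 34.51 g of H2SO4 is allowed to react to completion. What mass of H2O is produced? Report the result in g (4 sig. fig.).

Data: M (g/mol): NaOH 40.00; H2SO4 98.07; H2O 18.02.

12.68 g

n(NaOH) = 38.70 / 40.00 = 0.9675 mol
n(H2SO4) = 34.51 / 98.07 = 0.3519 mol
n/ν for NaOH = 0.9675/2 = 0.4838
n/ν for H2SO4 = 0.3519/1 = 0.3519
Smallest n/ν is H2SO4 → limiting reagent.
n(H2O) = (2/1) × 0.3519 = 0.7038 mol
mass = 0.7038 × 18.02 = 12.68 g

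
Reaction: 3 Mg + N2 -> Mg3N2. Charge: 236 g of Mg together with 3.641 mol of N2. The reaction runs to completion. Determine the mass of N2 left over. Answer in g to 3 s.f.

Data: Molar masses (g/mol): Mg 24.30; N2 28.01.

n(Mg) = 236.0 / 24.30 = 9.712 mol
n(N2) = 3.641 mol
n/ν for Mg = 9.712/3 = 3.237
n/ν for N2 = 3.641/1 = 3.641
Smallest n/ν is Mg → limiting reagent.
N2 consumed = (1/3) × 9.712 = 3.237 mol
N2 remaining = 3.641 − 3.237 = 0.4040 mol
mass = 0.4040 × 28.01 = 11.32 g

11.3 g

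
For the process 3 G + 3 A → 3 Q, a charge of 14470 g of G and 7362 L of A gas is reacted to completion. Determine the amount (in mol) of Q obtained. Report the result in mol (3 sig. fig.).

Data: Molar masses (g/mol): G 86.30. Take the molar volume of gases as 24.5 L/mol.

n(G) = 14470 / 86.30 = 167.7 mol
n(A) = 7362 / 24.5 = 300.5 mol
n/ν for G = 167.7/3 = 55.90
n/ν for A = 300.5/3 = 100.2
Smallest n/ν is G → limiting reagent.
n(Q) = (3/3) × 167.7 = 167.7 mol

168 mol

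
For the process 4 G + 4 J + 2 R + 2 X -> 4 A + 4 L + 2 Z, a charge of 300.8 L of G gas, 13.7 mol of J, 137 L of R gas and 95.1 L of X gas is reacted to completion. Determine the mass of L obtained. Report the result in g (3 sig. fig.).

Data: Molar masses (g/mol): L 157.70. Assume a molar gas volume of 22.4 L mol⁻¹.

1340 g

n(G) = 300.8 / 22.4 = 13.43 mol
n(J) = 13.70 mol
n(R) = 137.0 / 22.4 = 6.116 mol
n(X) = 95.10 / 22.4 = 4.246 mol
n/ν for G = 13.43/4 = 3.358
n/ν for J = 13.70/4 = 3.425
n/ν for R = 6.116/2 = 3.058
n/ν for X = 4.246/2 = 2.123
Smallest n/ν is X → limiting reagent.
n(L) = (4/2) × 4.246 = 8.492 mol
mass = 8.492 × 157.70 = 1339 g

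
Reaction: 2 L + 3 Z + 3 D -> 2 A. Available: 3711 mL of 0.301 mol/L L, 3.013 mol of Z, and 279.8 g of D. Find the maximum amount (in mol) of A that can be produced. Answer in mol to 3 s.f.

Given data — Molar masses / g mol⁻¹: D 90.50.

1.12 mol

n(L) = 0.301 × 3711/1000 = 1.117 mol
n(Z) = 3.013 mol
n(D) = 279.8 / 90.50 = 3.092 mol
n/ν → L: 0.5585, Z: 1.004, D: 1.031; L is limiting.
n(A) = (2/2) × 1.117 = 1.117 mol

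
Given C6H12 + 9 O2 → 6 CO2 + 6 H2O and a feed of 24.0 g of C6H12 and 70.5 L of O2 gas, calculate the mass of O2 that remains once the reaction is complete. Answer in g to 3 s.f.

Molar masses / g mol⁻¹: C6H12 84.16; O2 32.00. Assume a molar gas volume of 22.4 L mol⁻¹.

18.6 g

n(C6H12) = 24.00 / 84.16 = 0.2852 mol
n(O2) = 70.50 / 22.4 = 3.147 mol
n/ν for C6H12 = 0.2852/1 = 0.2852
n/ν for O2 = 3.147/9 = 0.3497
Smallest n/ν is C6H12 → limiting reagent.
O2 consumed = (9/1) × 0.2852 = 2.567 mol
O2 remaining = 3.147 − 2.567 = 0.5800 mol
mass = 0.5800 × 32.00 = 18.56 g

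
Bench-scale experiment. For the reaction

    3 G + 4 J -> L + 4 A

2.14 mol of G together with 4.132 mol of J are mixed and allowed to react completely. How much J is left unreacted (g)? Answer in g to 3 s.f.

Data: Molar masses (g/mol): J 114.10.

n(G) = 2.140 mol
n(J) = 4.132 mol
n/ν for G = 2.140/3 = 0.7133
n/ν for J = 4.132/4 = 1.033
Smallest n/ν is G → limiting reagent.
J consumed = (4/3) × 2.140 = 2.853 mol
J remaining = 4.132 − 2.853 = 1.279 mol
mass = 1.279 × 114.10 = 145.9 g

146 g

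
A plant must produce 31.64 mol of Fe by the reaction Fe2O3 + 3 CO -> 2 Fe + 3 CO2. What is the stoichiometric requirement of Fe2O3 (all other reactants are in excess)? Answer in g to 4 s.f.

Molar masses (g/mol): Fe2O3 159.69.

n(Fe) = 31.64 mol
n(Fe2O3) = (1/2) × 31.64 = 15.82 mol
mass = 15.82 × 159.69 = 2526 g

2526 g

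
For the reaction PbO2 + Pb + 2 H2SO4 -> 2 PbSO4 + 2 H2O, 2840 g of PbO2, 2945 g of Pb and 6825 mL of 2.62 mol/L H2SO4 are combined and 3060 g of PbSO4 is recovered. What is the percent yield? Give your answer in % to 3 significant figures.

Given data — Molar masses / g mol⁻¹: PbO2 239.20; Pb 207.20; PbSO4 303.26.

n(PbO2) = 2840 / 239.20 = 11.87 mol
n(Pb) = 2945 / 207.20 = 14.21 mol
n(H2SO4) = 2.62 × 6825/1000 = 17.88 mol
n/ν → PbO2: 11.87, Pb: 14.21, H2SO4: 8.940; H2SO4 is limiting.
theoretical n(PbSO4) = (2/2) × 17.88 = 17.88 mol → 5422 g
% yield = 3060 / 5422 × 100 = 56.44 %

56.4 %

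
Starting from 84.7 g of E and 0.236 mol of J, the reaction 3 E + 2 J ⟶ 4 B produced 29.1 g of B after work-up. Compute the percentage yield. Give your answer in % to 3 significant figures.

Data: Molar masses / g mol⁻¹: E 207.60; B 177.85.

n(E) = 84.70 / 207.60 = 0.4080 mol
n(J) = 0.2360 mol
n/ν → E: 0.1360, J: 0.1180; J is limiting.
theoretical n(B) = (4/2) × 0.2360 = 0.4720 mol → 83.95 g
% yield = 29.1 / 83.95 × 100 = 34.66 %

34.7 %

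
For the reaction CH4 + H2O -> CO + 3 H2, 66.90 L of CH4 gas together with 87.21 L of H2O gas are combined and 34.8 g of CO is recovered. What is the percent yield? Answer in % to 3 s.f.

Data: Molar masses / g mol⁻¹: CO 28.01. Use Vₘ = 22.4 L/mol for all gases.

41.6 %

n(CH4) = 66.90 / 22.4 = 2.987 mol
n(H2O) = 87.21 / 22.4 = 3.893 mol
n/ν → CH4: 2.987, H2O: 3.893; CH4 is limiting.
theoretical n(CO) = (1/1) × 2.987 = 2.987 mol → 83.67 g
% yield = 34.8 / 83.67 × 100 = 41.59 %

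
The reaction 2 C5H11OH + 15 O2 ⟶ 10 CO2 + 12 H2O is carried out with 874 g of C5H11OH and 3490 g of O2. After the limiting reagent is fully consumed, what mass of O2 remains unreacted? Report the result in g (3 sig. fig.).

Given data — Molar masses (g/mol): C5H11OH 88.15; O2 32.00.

n(C5H11OH) = 874.0 / 88.15 = 9.915 mol
n(O2) = 3490 / 32.00 = 109.1 mol
n/ν for C5H11OH = 9.915/2 = 4.958
n/ν for O2 = 109.1/15 = 7.273
Smallest n/ν is C5H11OH → limiting reagent.
O2 consumed = (15/2) × 9.915 = 74.36 mol
O2 remaining = 109.1 − 74.36 = 34.74 mol
mass = 34.74 × 32.00 = 1112 g

1110 g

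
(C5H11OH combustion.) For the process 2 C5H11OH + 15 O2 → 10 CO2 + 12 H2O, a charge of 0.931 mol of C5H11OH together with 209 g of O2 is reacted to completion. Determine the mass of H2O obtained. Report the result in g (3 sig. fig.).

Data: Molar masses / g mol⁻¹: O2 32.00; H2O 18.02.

94.2 g

n(C5H11OH) = 0.9310 mol
n(O2) = 209.0 / 32.00 = 6.531 mol
n/ν for C5H11OH = 0.9310/2 = 0.4655
n/ν for O2 = 6.531/15 = 0.4354
Smallest n/ν is O2 → limiting reagent.
n(H2O) = (12/15) × 6.531 = 5.225 mol
mass = 5.225 × 18.02 = 94.15 g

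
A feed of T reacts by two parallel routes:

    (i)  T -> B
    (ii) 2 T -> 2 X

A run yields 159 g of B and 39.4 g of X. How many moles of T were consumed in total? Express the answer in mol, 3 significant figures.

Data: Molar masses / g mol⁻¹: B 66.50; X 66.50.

n(B) = 159 / 66.50 = 2.391 mol
n(X) = 39.4 / 66.50 = 0.5925 mol
n(T) via (i) = (1/1)×2.391 = 2.391 mol
n(T) via (ii) = (2/2)×0.5925 = 0.5925 mol
total n(T) = 2.391 + 0.5925 = 2.984 mol

2.98 mol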